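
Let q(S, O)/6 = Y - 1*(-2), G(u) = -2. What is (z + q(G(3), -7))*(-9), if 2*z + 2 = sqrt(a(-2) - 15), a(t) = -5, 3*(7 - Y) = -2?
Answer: -513 - 9*I*sqrt(5) ≈ -513.0 - 20.125*I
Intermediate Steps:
Y = 23/3 (Y = 7 - 1/3*(-2) = 7 + 2/3 = 23/3 ≈ 7.6667)
q(S, O) = 58 (q(S, O) = 6*(23/3 - 1*(-2)) = 6*(23/3 + 2) = 6*(29/3) = 58)
z = -1 + I*sqrt(5) (z = -1 + sqrt(-5 - 15)/2 = -1 + sqrt(-20)/2 = -1 + (2*I*sqrt(5))/2 = -1 + I*sqrt(5) ≈ -1.0 + 2.2361*I)
(z + q(G(3), -7))*(-9) = ((-1 + I*sqrt(5)) + 58)*(-9) = (57 + I*sqrt(5))*(-9) = -513 - 9*I*sqrt(5)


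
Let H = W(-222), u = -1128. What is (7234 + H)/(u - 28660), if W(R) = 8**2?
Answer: -3649/14894 ≈ -0.24500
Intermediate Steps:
W(R) = 64
H = 64
(7234 + H)/(u - 28660) = (7234 + 64)/(-1128 - 28660) = 7298/(-29788) = 7298*(-1/29788) = -3649/14894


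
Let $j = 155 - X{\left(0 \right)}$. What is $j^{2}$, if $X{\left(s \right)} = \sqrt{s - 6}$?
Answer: $\left(155 - i \sqrt{6}\right)^{2} \approx 24019.0 - 759.34 i$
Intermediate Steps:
$X{\left(s \right)} = \sqrt{-6 + s}$
$j = 155 - i \sqrt{6}$ ($j = 155 - \sqrt{-6 + 0} = 155 - \sqrt{-6} = 155 - i \sqrt{6} \approx 155.0 - 2.4495 i$)
$j^{2} = \left(155 - i \sqrt{6}\right)^{2}$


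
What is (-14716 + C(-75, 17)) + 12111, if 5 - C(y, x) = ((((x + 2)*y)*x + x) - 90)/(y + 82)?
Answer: 6098/7 ≈ 871.14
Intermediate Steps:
C(y, x) = 5 - (-90 + x + x*y*(2 + x))/(82 + y) (C(y, x) = 5 - ((((x + 2)*y)*x + x) - 90)/(y + 82) = 5 - ((((2 + x)*y)*x + x) - 90)/(82 + y) = 5 - (((y*(2 + x))*x + x) - 90)/(82 + y) = 5 - ((x*y*(2 + x) + x) - 90)/(82 + y) = 5 - ((x + x*y*(2 + x)) - 90)/(82 + y) = 5 - (-90 + x + x*y*(2 + x))/(82 + y))
(-14716 + C(-75, 17)) + 12111 = (-14716 + (500 - 1*17 + 5*(-75) - 1*(-75)*17² - 2*17*(-75))/(82 - 75)) + 12111 = (-14716 + (500 - 17 - 375 - 1*(-75)*289 + 2550)/7) + 12111 = (-14716 + (500 - 17 - 375 + 21675 + 2550)/7) + 12111 = (-14716 + (⅐)*24333) + 12111 = (-14716 + 24333/7) + 12111 = -78679/7 + 12111 = 6098/7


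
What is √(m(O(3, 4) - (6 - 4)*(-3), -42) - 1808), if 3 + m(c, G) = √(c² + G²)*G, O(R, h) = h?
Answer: √(-1811 - 84*√466) ≈ 60.202*I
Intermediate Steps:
m(c, G) = -3 + G*√(G² + c²) (m(c, G) = -3 + √(c² + G²)*G = -3 + √(G² + c²)*G = -3 + G*√(G² + c²))
√(m(O(3, 4) - (6 - 4)*(-3), -42) - 1808) = √((-3 - 42*√((-42)² + (4 - (6 - 4)*(-3))²)) - 1808) = √((-3 - 42*√(1764 + (4 - 2*(-3))²)) - 1808) = √((-3 - 42*√(1764 + (4 - 1*(-6))²)) - 1808) = √((-3 - 42*√(1764 + (4 + 6)²)) - 1808) = √((-3 - 42*√(1764 + 10²)) - 1808) = √((-3 - 42*√(1764 + 100)) - 1808) = √((-3 - 84*√466) - 1808) = √(-1811 - 84*√466)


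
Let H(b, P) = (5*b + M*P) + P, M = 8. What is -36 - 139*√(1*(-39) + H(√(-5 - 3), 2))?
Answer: -36 - 139*√(-21 + 10*I*√2) ≈ -240.24 - 668.92*I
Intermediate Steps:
H(b, P) = 5*b + 9*P (H(b, P) = (5*b + 8*P) + P = 5*b + 9*P)
-36 - 139*√(1*(-39) + H(√(-5 - 3), 2)) = -36 - 139*√(1*(-39) + (5*√(-5 - 3) + 9*2)) = -36 - 139*√(-39 + (5*√(-8) + 18)) = -36 - 139*√(-39 + (5*(2*I*√2) + 18)) = -36 - 139*√(-39 + (10*I*√2 + 18)) = -36 - 139*√(-39 + (18 + 10*I*√2)) = -36 - 139*√(-21 + 10*I*√2)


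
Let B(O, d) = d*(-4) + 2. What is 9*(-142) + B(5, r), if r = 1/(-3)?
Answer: -3824/3 ≈ -1274.7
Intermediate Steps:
r = -⅓ ≈ -0.33333
B(O, d) = 2 - 4*d (B(O, d) = -4*d + 2 = 2 - 4*d)
9*(-142) + B(5, r) = 9*(-142) + (2 - 4*(-⅓)) = -1278 + (2 + 4/3) = -1278 + 10/3 = -3824/3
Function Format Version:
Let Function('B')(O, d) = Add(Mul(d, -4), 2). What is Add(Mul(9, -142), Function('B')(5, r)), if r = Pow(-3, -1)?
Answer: Rational(-3824, 3) ≈ -1274.7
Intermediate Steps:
r = Rational(-1, 3) ≈ -0.33333
Function('B')(O, d) = Add(2, Mul(-4, d)) (Function('B')(O, d) = Add(Mul(-4, d), 2) = Add(2, Mul(-4, d)))
Add(Mul(9, -142), Function('B')(5, r)) = Add(Mul(9, -142), Add(2, Mul(-4, Rational(-1, 3)))) = Add(-1278, Add(2, Rational(4, 3))) = Add(-1278, Rational(10, 3)) = Rational(-3824, 3)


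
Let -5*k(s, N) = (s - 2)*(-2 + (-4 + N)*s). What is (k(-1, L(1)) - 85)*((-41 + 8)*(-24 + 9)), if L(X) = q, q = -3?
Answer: -40590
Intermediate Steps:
L(X) = -3
k(s, N) = -(-2 + s)*(-2 + s*(-4 + N))/5 (k(s, N) = -(s - 2)*(-2 + (-4 + N)*s)/5 = -(-2 + s)*(-2 + s*(-4 + N))/5)
(k(-1, L(1)) - 85)*((-41 + 8)*(-24 + 9)) = ((-4/5 - 6/5*(-1) + (4/5)*(-1)**2 - 1/5*(-3)*(-1)**2 + (2/5)*(-3)*(-1)) - 85)*((-41 + 8)*(-24 + 9)) = ((-4/5 + 6/5 + (4/5)*1 - 1/5*(-3)*1 + 6/5) - 85)*(-33*(-15)) = ((-4/5 + 6/5 + 4/5 + 3/5 + 6/5) - 85)*495 = (3 - 85)*495 = -82*495 = -40590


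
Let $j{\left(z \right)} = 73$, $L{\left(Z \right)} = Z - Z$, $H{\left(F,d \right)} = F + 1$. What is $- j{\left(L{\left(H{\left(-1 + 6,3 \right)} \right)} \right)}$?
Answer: $-73$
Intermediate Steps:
$H{\left(F,d \right)} = 1 + F$
$L{\left(Z \right)} = 0$
$- j{\left(L{\left(H{\left(-1 + 6,3 \right)} \right)} \right)} = \left(-1\right) 73 = -73$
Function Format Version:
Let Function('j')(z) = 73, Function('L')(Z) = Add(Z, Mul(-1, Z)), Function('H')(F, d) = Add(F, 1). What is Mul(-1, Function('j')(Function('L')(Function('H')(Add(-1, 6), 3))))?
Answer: -73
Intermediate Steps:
Function('H')(F, d) = Add(1, F)
Function('L')(Z) = 0
Mul(-1, Function('j')(Function('L')(Function('H')(Add(-1, 6), 3)))) = Mul(-1, 73) = -73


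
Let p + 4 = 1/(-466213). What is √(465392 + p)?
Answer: 3*√92887240225831/42383 ≈ 682.19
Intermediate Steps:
p = -1864853/466213 (p = -4 + 1/(-466213) = -4 - 1/466213 = -1864853/466213 ≈ -4.0000)
√(465392 + p) = √(465392 - 1864853/466213) = √(216969935643/466213) = 3*√92887240225831/42383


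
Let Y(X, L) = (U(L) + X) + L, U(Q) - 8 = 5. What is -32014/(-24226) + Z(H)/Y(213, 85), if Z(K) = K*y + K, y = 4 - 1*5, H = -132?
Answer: 16007/12113 ≈ 1.3215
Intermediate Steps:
U(Q) = 13 (U(Q) = 8 + 5 = 13)
y = -1 (y = 4 - 5 = -1)
Z(K) = 0 (Z(K) = K*(-1) + K = -K + K = 0)
Y(X, L) = 13 + L + X (Y(X, L) = (13 + X) + L = 13 + L + X)
-32014/(-24226) + Z(H)/Y(213, 85) = -32014/(-24226) + 0/(13 + 85 + 213) = -32014*(-1/24226) + 0/311 = 16007/12113 + 0*(1/311) = 16007/12113 + 0 = 16007/12113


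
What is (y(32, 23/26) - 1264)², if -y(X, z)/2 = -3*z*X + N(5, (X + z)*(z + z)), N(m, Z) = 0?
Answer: 202322176/169 ≈ 1.1972e+6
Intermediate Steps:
y(X, z) = 6*X*z (y(X, z) = -2*(-3*z*X + 0) = -2*(-3*X*z + 0) = -(-6)*X*z = 6*X*z)
(y(32, 23/26) - 1264)² = (6*32*(23/26) - 1264)² = (2208/13 - 1264)² = (-14224/13)² = 202322176/169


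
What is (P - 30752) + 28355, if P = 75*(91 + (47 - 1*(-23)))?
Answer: 9678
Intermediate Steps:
P = 12075 (P = 75*(91 + (47 + 23)) = 75*(91 + 70) = 75*161 = 12075)
(P - 30752) + 28355 = (12075 - 30752) + 28355 = -18677 + 28355 = 9678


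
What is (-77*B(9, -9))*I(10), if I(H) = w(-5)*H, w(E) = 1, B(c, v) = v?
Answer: 6930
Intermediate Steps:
I(H) = H (I(H) = 1*H = H)
(-77*B(9, -9))*I(10) = -77*(-9)*10 = 693*10 = 6930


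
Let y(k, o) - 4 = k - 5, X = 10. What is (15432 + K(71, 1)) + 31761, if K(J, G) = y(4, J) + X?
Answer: 47206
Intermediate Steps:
y(k, o) = -1 + k (y(k, o) = 4 + (k - 5) = 4 + (-5 + k) = -1 + k)
K(J, G) = 13 (K(J, G) = (-1 + 4) + 10 = 3 + 10 = 13)
(15432 + K(71, 1)) + 31761 = (15432 + 13) + 31761 = 15445 + 31761 = 47206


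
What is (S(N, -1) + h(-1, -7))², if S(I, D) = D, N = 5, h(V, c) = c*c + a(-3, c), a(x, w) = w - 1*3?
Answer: 1444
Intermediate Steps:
a(x, w) = -3 + w (a(x, w) = w - 3 = -3 + w)
h(V, c) = -3 + c + c² (h(V, c) = c*c + (-3 + c) = c² + (-3 + c) = -3 + c + c²)
(S(N, -1) + h(-1, -7))² = (-1 + (-3 - 7 + (-7)²))² = (-1 + (-3 - 7 + 49))² = (-1 + 39)² = 38² = 1444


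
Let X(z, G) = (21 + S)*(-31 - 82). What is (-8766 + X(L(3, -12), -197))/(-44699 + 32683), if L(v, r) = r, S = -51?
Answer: 336/751 ≈ 0.44740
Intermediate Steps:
X(z, G) = 3390 (X(z, G) = (21 - 51)*(-31 - 82) = -30*(-113) = 3390)
(-8766 + X(L(3, -12), -197))/(-44699 + 32683) = (-8766 + 3390)/(-44699 + 32683) = -5376/(-12016) = -5376*(-1/12016) = 336/751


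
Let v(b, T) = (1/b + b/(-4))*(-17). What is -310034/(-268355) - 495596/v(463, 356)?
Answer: -49035628669838/195588126555 ≈ -250.71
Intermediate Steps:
v(b, T) = -17/b + 17*b/4 (v(b, T) = (1/b + b*(-1/4))*(-17) = (1/b - b/4)*(-17) = -17/b + 17*b/4)
-310034/(-268355) - 495596/v(463, 356) = -310034/(-268355) - 495596/(-17/463 + (17/4)*463) = -310034*(-1/268355) - 495596/(-17*1/463 + 7871/4) = 310034/268355 - 495596/(-17/463 + 7871/4) = 310034/268355 - 495596/3644205/1852 = 310034/268355 - 495596*1852/3644205 = 310034/268355 - 917843792/3644205 = -49035628669838/195588126555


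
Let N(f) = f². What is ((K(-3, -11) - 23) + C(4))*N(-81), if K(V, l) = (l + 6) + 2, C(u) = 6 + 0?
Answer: -131220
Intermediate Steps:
C(u) = 6
K(V, l) = 8 + l (K(V, l) = (6 + l) + 2 = 8 + l)
((K(-3, -11) - 23) + C(4))*N(-81) = (((8 - 11) - 23) + 6)*(-81)² = ((-3 - 23) + 6)*6561 = (-26 + 6)*6561 = -20*6561 = -131220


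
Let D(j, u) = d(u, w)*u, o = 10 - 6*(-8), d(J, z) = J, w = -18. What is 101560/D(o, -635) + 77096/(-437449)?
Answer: 2668057168/35278074605 ≈ 0.075629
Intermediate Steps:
o = 58 (o = 10 + 48 = 58)
D(j, u) = u² (D(j, u) = u*u = u²)
101560/D(o, -635) + 77096/(-437449) = 101560/((-635)²) + 77096/(-437449) = 101560/403225 + 77096*(-1/437449) = 101560*(1/403225) - 77096/437449 = 20312/80645 - 77096/437449 = 2668057168/35278074605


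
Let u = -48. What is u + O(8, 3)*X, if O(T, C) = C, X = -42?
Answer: -174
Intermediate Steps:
u + O(8, 3)*X = -48 + 3*(-42) = -48 - 126 = -174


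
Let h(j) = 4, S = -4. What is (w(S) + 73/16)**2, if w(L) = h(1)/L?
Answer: 3249/256 ≈ 12.691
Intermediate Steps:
w(L) = 4/L
(w(S) + 73/16)**2 = (4/(-4) + 73/16)**2 = (4*(-1/4) + 73*(1/16))**2 = (-1 + 73/16)**2 = (57/16)**2 = 3249/256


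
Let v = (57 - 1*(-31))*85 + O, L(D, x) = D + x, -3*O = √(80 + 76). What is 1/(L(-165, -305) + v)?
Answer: 10515/73710124 + √39/73710124 ≈ 0.00014274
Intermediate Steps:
O = -2*√39/3 (O = -√(80 + 76)/3 = -2*√39/3 ≈ -4.1633)
v = 7480 - 2*√39/3 (v = (57 - 1*(-31))*85 - 2*√39/3 = (57 + 31)*85 - 2*√39/3 = 88*85 - 2*√39/3 = 7480 - 2*√39/3 ≈ 7475.8)
1/(L(-165, -305) + v) = 1/((-165 - 305) + (7480 - 2*√39/3)) = 1/(-470 + (7480 - 2*√39/3)) = 1/(7010 - 2*√39/3)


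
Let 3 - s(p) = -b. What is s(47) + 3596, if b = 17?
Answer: 3616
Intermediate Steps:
s(p) = 20 (s(p) = 3 - (-1)*17 = 3 - 1*(-17) = 3 + 17 = 20)
s(47) + 3596 = 20 + 3596 = 3616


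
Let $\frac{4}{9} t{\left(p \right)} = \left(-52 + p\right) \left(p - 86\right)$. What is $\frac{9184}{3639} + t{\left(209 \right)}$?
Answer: $\frac{632491297}{14556} \approx 43452.0$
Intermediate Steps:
$t{\left(p \right)} = \frac{9 \left(-86 + p\right) \left(-52 + p\right)}{4}$ ($t{\left(p \right)} = \frac{9 \left(-52 + p\right) \left(p - 86\right)}{4} = \frac{9 \left(-52 + p\right) \left(-86 + p\right)}{4} = \frac{9 \left(-86 + p\right) \left(-52 + p\right)}{4}$)
$\frac{9184}{3639} + t{\left(209 \right)} = \frac{9184}{3639} + \left(10062 - \frac{129789}{2} + \frac{9 \cdot 209^{2}}{4}\right) = 9184 \cdot \frac{1}{3639} + \left(10062 - \frac{129789}{2} + \frac{9}{4} \cdot 43681\right) = \frac{9184}{3639} + \left(10062 - \frac{129789}{2} + \frac{393129}{4}\right) = \frac{9184}{3639} + \frac{173799}{4} = \frac{632491297}{14556}$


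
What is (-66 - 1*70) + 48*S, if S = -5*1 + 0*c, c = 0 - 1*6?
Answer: -376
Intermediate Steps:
c = -6 (c = 0 - 6 = -6)
S = -5 (S = -5*1 + 0*(-6) = -5 + 0 = -5)
(-66 - 1*70) + 48*S = (-66 - 1*70) + 48*(-5) = (-66 - 70) - 240 = -136 - 240 = -376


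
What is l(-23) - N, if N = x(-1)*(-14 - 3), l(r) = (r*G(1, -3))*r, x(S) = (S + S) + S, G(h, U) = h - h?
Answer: -51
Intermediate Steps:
G(h, U) = 0
x(S) = 3*S (x(S) = 2*S + S = 3*S)
l(r) = 0 (l(r) = (r*0)*r = 0*r = 0)
N = 51 (N = (3*(-1))*(-14 - 3) = -3*(-17) = 51)
l(-23) - N = 0 - 1*51 = 0 - 51 = -51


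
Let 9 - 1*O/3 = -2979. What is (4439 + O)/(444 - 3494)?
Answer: -13403/3050 ≈ -4.3944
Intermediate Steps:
O = 8964 (O = 27 - 3*(-2979) = 27 + 8937 = 8964)
(4439 + O)/(444 - 3494) = (4439 + 8964)/(444 - 3494) = 13403/(-3050) = 13403*(-1/3050) = -13403/3050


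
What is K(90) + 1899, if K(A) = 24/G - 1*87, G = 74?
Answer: 67056/37 ≈ 1812.3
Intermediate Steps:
K(A) = -3207/37 (K(A) = 24/74 - 1*87 = 24*(1/74) - 87 = 12/37 - 87 = -3207/37)
K(90) + 1899 = -3207/37 + 1899 = 67056/37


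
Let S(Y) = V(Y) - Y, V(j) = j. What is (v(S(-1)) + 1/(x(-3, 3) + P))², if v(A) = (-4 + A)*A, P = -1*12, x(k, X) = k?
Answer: 1/225 ≈ 0.0044444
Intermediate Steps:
S(Y) = 0 (S(Y) = Y - Y = 0)
P = -12
v(A) = A*(-4 + A)
(v(S(-1)) + 1/(x(-3, 3) + P))² = (0*(-4 + 0) + 1/(-3 - 12))² = (0*(-4) + 1/(-15))² = (0 - 1/15)² = (-1/15)² = 1/225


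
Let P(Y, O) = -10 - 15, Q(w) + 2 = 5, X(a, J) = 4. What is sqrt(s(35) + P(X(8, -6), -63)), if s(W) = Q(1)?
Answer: I*sqrt(22) ≈ 4.6904*I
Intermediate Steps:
Q(w) = 3 (Q(w) = -2 + 5 = 3)
s(W) = 3
P(Y, O) = -25
sqrt(s(35) + P(X(8, -6), -63)) = sqrt(3 - 25) = sqrt(-22) = I*sqrt(22)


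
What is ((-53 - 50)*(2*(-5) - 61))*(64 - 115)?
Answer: -372963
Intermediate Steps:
((-53 - 50)*(2*(-5) - 61))*(64 - 115) = -103*(-10 - 61)*(-51) = -103*(-71)*(-51) = 7313*(-51) = -372963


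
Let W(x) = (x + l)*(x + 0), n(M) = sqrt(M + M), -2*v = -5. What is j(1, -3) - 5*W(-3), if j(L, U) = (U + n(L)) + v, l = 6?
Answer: 89/2 + sqrt(2) ≈ 45.914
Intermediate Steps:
v = 5/2 (v = -1/2*(-5) = 5/2 ≈ 2.5000)
n(M) = sqrt(2)*sqrt(M) (n(M) = sqrt(2*M) = sqrt(2)*sqrt(M))
W(x) = x*(6 + x) (W(x) = (x + 6)*(x + 0) = (6 + x)*x = x*(6 + x))
j(L, U) = 5/2 + U + sqrt(2)*sqrt(L) (j(L, U) = (U + sqrt(2)*sqrt(L)) + 5/2 = 5/2 + U + sqrt(2)*sqrt(L))
j(1, -3) - 5*W(-3) = (5/2 - 3 + sqrt(2)*sqrt(1)) - (-15)*(6 - 3) = (5/2 - 3 + sqrt(2)*1) - (-15)*3 = (5/2 - 3 + sqrt(2)) - 5*(-9) = (-1/2 + sqrt(2)) + 45 = 89/2 + sqrt(2)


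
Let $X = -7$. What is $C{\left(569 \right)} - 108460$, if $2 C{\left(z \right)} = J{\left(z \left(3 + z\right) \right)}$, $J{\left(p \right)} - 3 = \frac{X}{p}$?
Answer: $- \frac{70599542163}{650936} \approx -1.0846 \cdot 10^{5}$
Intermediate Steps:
$J{\left(p \right)} = 3 - \frac{7}{p}$
$C{\left(z \right)} = \frac{3}{2} - \frac{7}{2 z \left(3 + z\right)}$ ($C{\left(z \right)} = \frac{3 - \frac{7}{z \left(3 + z\right)}}{2} = \frac{3}{2} - \frac{7}{2 z \left(3 + z\right)}$)
$C{\left(569 \right)} - 108460 = \frac{-7 + 3 \cdot 569 \left(3 + 569\right)}{2 \cdot 569 \left(3 + 569\right)} - 108460 = \frac{1}{2} \cdot \frac{1}{569} \cdot \frac{1}{572} \left(-7 + 3 \cdot 569 \cdot 572\right) - 108460 = \frac{1}{2} \cdot \frac{1}{569} \cdot \frac{1}{572} \left(-7 + 976404\right) - 108460 = \frac{1}{2} \cdot \frac{1}{569} \cdot \frac{1}{572} \cdot 976397 - 108460 = \frac{976397}{650936} - 108460 = - \frac{70599542163}{650936}$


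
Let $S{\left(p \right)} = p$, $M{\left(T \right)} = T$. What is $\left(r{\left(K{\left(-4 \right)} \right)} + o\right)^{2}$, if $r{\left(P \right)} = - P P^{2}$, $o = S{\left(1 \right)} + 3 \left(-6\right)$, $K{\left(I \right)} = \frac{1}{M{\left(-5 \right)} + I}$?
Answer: $\frac{153561664}{531441} \approx 288.95$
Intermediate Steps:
$K{\left(I \right)} = \frac{1}{-5 + I}$
$o = -17$ ($o = 1 + 3 \left(-6\right) = 1 - 18 = -17$)
$r{\left(P \right)} = - P^{3}$
$\left(r{\left(K{\left(-4 \right)} \right)} + o\right)^{2} = \left(- \left(\frac{1}{-5 - 4}\right)^{3} - 17\right)^{2} = \left(- \left(\frac{1}{-9}\right)^{3} - 17\right)^{2} = \left(- \left(- \frac{1}{9}\right)^{3} - 17\right)^{2} = \left(\left(-1\right) \left(- \frac{1}{729}\right) - 17\right)^{2} = \left(\frac{1}{729} - 17\right)^{2} = \left(- \frac{12392}{729}\right)^{2} = \frac{153561664}{531441}$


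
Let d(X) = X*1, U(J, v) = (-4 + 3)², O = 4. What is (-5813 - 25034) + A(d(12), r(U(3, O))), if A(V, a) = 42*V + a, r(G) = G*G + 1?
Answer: -30341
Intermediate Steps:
U(J, v) = 1 (U(J, v) = (-1)² = 1)
r(G) = 1 + G² (r(G) = G² + 1 = 1 + G²)
d(X) = X
A(V, a) = a + 42*V
(-5813 - 25034) + A(d(12), r(U(3, O))) = (-5813 - 25034) + ((1 + 1²) + 42*12) = -30847 + ((1 + 1) + 504) = -30847 + (2 + 504) = -30847 + 506 = -30341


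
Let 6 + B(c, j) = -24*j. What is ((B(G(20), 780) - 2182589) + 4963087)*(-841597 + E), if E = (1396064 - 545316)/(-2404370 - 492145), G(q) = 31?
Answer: -6732369354116459716/2896515 ≈ -2.3243e+12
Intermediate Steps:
B(c, j) = -6 - 24*j
E = -850748/2896515 (E = 850748/(-2896515) = 850748*(-1/2896515) = -850748/2896515 ≈ -0.29371)
((B(G(20), 780) - 2182589) + 4963087)*(-841597 + E) = (((-6 - 24*780) - 2182589) + 4963087)*(-841597 - 850748/2896515) = (((-6 - 18720) - 2182589) + 4963087)*(-2437699185203/2896515) = ((-18726 - 2182589) + 4963087)*(-2437699185203/2896515) = (-2201315 + 4963087)*(-2437699185203/2896515) = 2761772*(-2437699185203/2896515) = -6732369354116459716/2896515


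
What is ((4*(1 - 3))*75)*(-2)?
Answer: 1200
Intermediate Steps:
((4*(1 - 3))*75)*(-2) = ((4*(-2))*75)*(-2) = -8*75*(-2) = -600*(-2) = 1200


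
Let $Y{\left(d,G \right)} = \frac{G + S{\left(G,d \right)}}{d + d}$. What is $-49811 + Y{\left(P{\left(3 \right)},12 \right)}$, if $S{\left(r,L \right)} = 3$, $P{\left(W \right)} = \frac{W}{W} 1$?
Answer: $- \frac{99607}{2} \approx -49804.0$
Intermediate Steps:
$P{\left(W \right)} = 1$ ($P{\left(W \right)} = 1 \cdot 1 = 1$)
$Y{\left(d,G \right)} = \frac{3 + G}{2 d}$ ($Y{\left(d,G \right)} = \frac{G + 3}{d + d} = \frac{3 + G}{2 d}$)
$-49811 + Y{\left(P{\left(3 \right)},12 \right)} = -49811 + \frac{3 + 12}{2 \cdot 1} = -49811 + \frac{1}{2} \cdot 1 \cdot 15 = -49811 + \frac{15}{2} = - \frac{99607}{2}$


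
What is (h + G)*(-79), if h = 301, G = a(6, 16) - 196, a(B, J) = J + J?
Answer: -10823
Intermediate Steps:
a(B, J) = 2*J
G = -164 (G = 2*16 - 196 = 32 - 196 = -164)
(h + G)*(-79) = (301 - 164)*(-79) = 137*(-79) = -10823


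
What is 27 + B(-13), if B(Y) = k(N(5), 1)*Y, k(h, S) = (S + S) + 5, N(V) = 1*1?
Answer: -64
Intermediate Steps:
N(V) = 1
k(h, S) = 5 + 2*S (k(h, S) = 2*S + 5 = 5 + 2*S)
B(Y) = 7*Y (B(Y) = (5 + 2*1)*Y = (5 + 2)*Y = 7*Y)
27 + B(-13) = 27 + 7*(-13) = 27 - 91 = -64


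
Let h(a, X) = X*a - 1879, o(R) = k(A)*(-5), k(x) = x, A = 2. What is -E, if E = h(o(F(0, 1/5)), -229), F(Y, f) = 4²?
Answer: -411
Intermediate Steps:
F(Y, f) = 16
o(R) = -10 (o(R) = 2*(-5) = -10)
h(a, X) = -1879 + X*a
E = 411 (E = -1879 - 229*(-10) = -1879 + 2290 = 411)
-E = -1*411 = -411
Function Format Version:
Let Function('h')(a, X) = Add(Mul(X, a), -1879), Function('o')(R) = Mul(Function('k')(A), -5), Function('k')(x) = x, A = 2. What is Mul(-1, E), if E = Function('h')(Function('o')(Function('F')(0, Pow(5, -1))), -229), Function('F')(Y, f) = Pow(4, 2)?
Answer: -411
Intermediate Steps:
Function('F')(Y, f) = 16
Function('o')(R) = -10 (Function('o')(R) = Mul(2, -5) = -10)
Function('h')(a, X) = Add(-1879, Mul(X, a))
E = 411 (E = Add(-1879, Mul(-229, -10)) = Add(-1879, 2290) = 411)
Mul(-1, E) = Mul(-1, 411) = -411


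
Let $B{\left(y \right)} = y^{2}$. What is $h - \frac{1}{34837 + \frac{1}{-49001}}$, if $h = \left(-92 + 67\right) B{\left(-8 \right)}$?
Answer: $- \frac{2731276586601}{1707047836} \approx -1600.0$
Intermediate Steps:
$h = -1600$ ($h = \left(-92 + 67\right) \left(-8\right)^{2} = \left(-25\right) 64 = -1600$)
$h - \frac{1}{34837 + \frac{1}{-49001}} = -1600 - \frac{1}{34837 + \frac{1}{-49001}} = -1600 - \frac{1}{34837 - \frac{1}{49001}} = -1600 - \frac{1}{\frac{1707047836}{49001}} = -1600 - \frac{49001}{1707047836} = - \frac{2731276586601}{1707047836}$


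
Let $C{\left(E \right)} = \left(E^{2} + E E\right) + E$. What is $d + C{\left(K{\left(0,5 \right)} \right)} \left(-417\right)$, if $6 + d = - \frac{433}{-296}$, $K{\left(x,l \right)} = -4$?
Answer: $- \frac{3457439}{296} \approx -11681.0$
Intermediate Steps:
$C{\left(E \right)} = E + 2 E^{2}$ ($C{\left(E \right)} = \left(E^{2} + E^{2}\right) + E = 2 E^{2} + E = E + 2 E^{2}$)
$d = - \frac{1343}{296}$ ($d = -6 - \frac{433}{-296} = -6 - - \frac{433}{296} = -6 + \frac{433}{296} = - \frac{1343}{296} \approx -4.5372$)
$d + C{\left(K{\left(0,5 \right)} \right)} \left(-417\right) = - \frac{1343}{296} + - 4 \left(1 + 2 \left(-4\right)\right) \left(-417\right) = - \frac{1343}{296} + - 4 \left(1 - 8\right) \left(-417\right) = - \frac{1343}{296} + \left(-4\right) \left(-7\right) \left(-417\right) = - \frac{1343}{296} + 28 \left(-417\right) = - \frac{1343}{296} - 11676 = - \frac{3457439}{296}$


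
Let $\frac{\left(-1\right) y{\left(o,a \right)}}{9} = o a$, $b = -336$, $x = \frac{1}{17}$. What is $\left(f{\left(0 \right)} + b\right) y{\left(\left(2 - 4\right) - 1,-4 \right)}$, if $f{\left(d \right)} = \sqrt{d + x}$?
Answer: $36288 - \frac{108 \sqrt{17}}{17} \approx 36262.0$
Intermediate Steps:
$x = \frac{1}{17} \approx 0.058824$
$f{\left(d \right)} = \sqrt{\frac{1}{17} + d}$ ($f{\left(d \right)} = \sqrt{d + \frac{1}{17}} = \sqrt{\frac{1}{17} + d}$)
$y{\left(o,a \right)} = - 9 a o$ ($y{\left(o,a \right)} = - 9 o a = - 9 a o$)
$\left(f{\left(0 \right)} + b\right) y{\left(\left(2 - 4\right) - 1,-4 \right)} = \left(\frac{\sqrt{17 + 289 \cdot 0}}{17} - 336\right) \left(\left(-9\right) \left(-4\right) \left(\left(2 - 4\right) - 1\right)\right) = \left(\frac{\sqrt{17 + 0}}{17} - 336\right) \left(\left(-9\right) \left(-4\right) \left(-2 - 1\right)\right) = \left(\frac{\sqrt{17}}{17} - 336\right) \left(\left(-9\right) \left(-4\right) \left(-3\right)\right) = \left(-336 + \frac{\sqrt{17}}{17}\right) \left(-108\right) = 36288 - \frac{108 \sqrt{17}}{17}$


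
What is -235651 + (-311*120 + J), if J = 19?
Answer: -272952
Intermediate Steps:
-235651 + (-311*120 + J) = -235651 + (-311*120 + 19) = -235651 + (-37320 + 19) = -235651 - 37301 = -272952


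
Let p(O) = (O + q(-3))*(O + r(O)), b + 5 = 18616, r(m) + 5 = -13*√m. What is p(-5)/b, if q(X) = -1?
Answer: 60/18611 + 78*I*√5/18611 ≈ 0.0032239 + 0.0093715*I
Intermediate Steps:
r(m) = -5 - 13*√m
b = 18611 (b = -5 + 18616 = 18611)
p(O) = (-1 + O)*(-5 + O - 13*√O) (p(O) = (O - 1)*(O + (-5 - 13*√O)) = (-1 + O)*(-5 + O - 13*√O))
p(-5)/b = (5 + (-5)² - (-65)*I*√5 - 6*(-5) + 13*√(-5))/18611 = (5 + 25 - (-65)*I*√5 + 30 + 13*(I*√5))*(1/18611) = (5 + 25 + 65*I*√5 + 30 + 13*I*√5)*(1/18611) = (60 + 78*I*√5)*(1/18611) = 60/18611 + 78*I*√5/18611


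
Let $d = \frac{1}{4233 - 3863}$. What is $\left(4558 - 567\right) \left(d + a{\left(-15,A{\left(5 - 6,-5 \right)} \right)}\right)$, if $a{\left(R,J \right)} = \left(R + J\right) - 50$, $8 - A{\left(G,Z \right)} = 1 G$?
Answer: $- \frac{82689529}{370} \approx -2.2349 \cdot 10^{5}$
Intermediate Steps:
$d = \frac{1}{370} \approx 0.0027027$
$A{\left(G,Z \right)} = 8 - G$ ($A{\left(G,Z \right)} = 8 - 1 G = 8 - G$)
$a{\left(R,J \right)} = -50 + J + R$ ($a{\left(R,J \right)} = \left(J + R\right) - 50 = -50 + J + R$)
$\left(4558 - 567\right) \left(d + a{\left(-15,A{\left(5 - 6,-5 \right)} \right)}\right) = \left(4558 - 567\right) \left(\frac{1}{370} - 56\right) = 3991 \left(\frac{1}{370} - 56\right) = 3991 \left(- \frac{20719}{370}\right) = - \frac{82689529}{370}$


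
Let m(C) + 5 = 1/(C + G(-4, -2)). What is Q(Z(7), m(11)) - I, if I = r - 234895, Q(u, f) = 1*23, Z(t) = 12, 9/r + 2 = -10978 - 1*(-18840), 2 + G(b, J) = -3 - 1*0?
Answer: 615485157/2620 ≈ 2.3492e+5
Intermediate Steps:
G(b, J) = -5 (G(b, J) = -2 + (-3 - 1*0) = -2 + (-3 + 0) = -2 - 3 = -5)
r = 3/2620 (r = 9/(-2 + (-10978 - 1*(-18840))) = 9/(-2 + (-10978 + 18840)) = 9/(-2 + 7862) = 9/7860 = 9*(1/7860) = 3/2620 ≈ 0.0011450)
m(C) = -5 + 1/(-5 + C) (m(C) = -5 + 1/(C - 5) = -5 + 1/(-5 + C))
Q(u, f) = 23
I = -615424897/2620 (I = 3/2620 - 234895 = -615424897/2620 ≈ -2.3490e+5)
Q(Z(7), m(11)) - I = 23 - 1*(-615424897/2620) = 23 + 615424897/2620 = 615485157/2620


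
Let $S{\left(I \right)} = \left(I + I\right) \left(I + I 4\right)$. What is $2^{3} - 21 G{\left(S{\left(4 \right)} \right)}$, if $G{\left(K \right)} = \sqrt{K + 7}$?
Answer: $8 - 21 \sqrt{167} \approx -263.38$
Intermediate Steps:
$S{\left(I \right)} = 10 I^{2}$ ($S{\left(I \right)} = 2 I \left(I + 4 I\right) = 2 I 5 I = 10 I^{2}$)
$G{\left(K \right)} = \sqrt{7 + K}$
$2^{3} - 21 G{\left(S{\left(4 \right)} \right)} = 2^{3} - 21 \sqrt{7 + 10 \cdot 4^{2}} = 8 - 21 \sqrt{7 + 10 \cdot 16} = 8 - 21 \sqrt{7 + 160} = 8 - 21 \sqrt{167}$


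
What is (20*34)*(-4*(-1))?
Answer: 2720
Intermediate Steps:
(20*34)*(-4*(-1)) = 680*4 = 2720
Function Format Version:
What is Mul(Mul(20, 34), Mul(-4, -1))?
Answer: 2720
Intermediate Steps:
Mul(Mul(20, 34), Mul(-4, -1)) = Mul(680, 4) = 2720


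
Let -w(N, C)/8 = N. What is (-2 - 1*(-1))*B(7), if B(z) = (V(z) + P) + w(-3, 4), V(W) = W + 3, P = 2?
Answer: -36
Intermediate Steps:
w(N, C) = -8*N
V(W) = 3 + W
B(z) = 29 + z (B(z) = ((3 + z) + 2) - 8*(-3) = (5 + z) + 24 = 29 + z)
(-2 - 1*(-1))*B(7) = (-2 - 1*(-1))*(29 + 7) = (-2 + 1)*36 = -1*36 = -36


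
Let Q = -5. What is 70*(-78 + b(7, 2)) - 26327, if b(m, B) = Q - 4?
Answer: -32417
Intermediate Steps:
b(m, B) = -9 (b(m, B) = -5 - 4 = -9)
70*(-78 + b(7, 2)) - 26327 = 70*(-78 - 9) - 26327 = 70*(-87) - 26327 = -6090 - 26327 = -32417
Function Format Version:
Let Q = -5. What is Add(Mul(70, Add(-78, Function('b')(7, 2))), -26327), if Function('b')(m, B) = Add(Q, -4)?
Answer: -32417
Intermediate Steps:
Function('b')(m, B) = -9 (Function('b')(m, B) = Add(-5, -4) = -9)
Add(Mul(70, Add(-78, Function('b')(7, 2))), -26327) = Add(Mul(70, Add(-78, -9)), -26327) = Add(Mul(70, -87), -26327) = Add(-6090, -26327) = -32417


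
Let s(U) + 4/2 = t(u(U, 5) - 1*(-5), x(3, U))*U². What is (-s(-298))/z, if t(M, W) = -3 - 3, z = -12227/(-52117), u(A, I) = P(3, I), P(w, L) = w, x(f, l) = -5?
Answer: 27769292642/12227 ≈ 2.2711e+6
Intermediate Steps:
u(A, I) = 3
z = 12227/52117 (z = -12227*(-1/52117) = 12227/52117 ≈ 0.23461)
t(M, W) = -6
s(U) = -2 - 6*U²
(-s(-298))/z = (-(-2 - 6*(-298)²))/(12227/52117) = -(-2 - 6*88804)*(52117/12227) = -(-2 - 532824)*(52117/12227) = -1*(-532826)*(52117/12227) = 532826*(52117/12227) = 27769292642/12227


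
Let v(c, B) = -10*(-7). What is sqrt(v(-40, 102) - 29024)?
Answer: I*sqrt(28954) ≈ 170.16*I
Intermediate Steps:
v(c, B) = 70
sqrt(v(-40, 102) - 29024) = sqrt(70 - 29024) = sqrt(-28954) = I*sqrt(28954)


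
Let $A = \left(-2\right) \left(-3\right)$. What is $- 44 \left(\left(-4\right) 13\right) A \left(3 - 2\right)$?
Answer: $13728$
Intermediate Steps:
$A = 6$
$- 44 \left(\left(-4\right) 13\right) A \left(3 - 2\right) = - 44 \left(\left(-4\right) 13\right) 6 \left(3 - 2\right) = \left(-44\right) \left(-52\right) 6 \cdot 1 = 2288 \cdot 6 = 13728$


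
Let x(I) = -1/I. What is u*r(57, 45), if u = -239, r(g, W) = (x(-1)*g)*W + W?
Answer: -623790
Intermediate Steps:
r(g, W) = W + W*g (r(g, W) = ((-1/(-1))*g)*W + W = ((-1*(-1))*g)*W + W = (1*g)*W + W = g*W + W = W*g + W = W + W*g)
u*r(57, 45) = -10755*(1 + 57) = -10755*58 = -239*2610 = -623790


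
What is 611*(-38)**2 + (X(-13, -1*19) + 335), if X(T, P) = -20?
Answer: 882599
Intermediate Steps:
611*(-38)**2 + (X(-13, -1*19) + 335) = 611*(-38)**2 + (-20 + 335) = 611*1444 + 315 = 882284 + 315 = 882599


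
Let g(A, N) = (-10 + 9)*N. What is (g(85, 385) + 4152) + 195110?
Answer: 198877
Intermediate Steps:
g(A, N) = -N
(g(85, 385) + 4152) + 195110 = (-1*385 + 4152) + 195110 = (-385 + 4152) + 195110 = 3767 + 195110 = 198877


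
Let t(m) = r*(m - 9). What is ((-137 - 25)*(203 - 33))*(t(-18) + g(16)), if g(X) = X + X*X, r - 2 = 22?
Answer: 10355040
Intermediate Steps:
r = 24 (r = 2 + 22 = 24)
g(X) = X + X²
t(m) = -216 + 24*m (t(m) = 24*(m - 9) = 24*(-9 + m) = -216 + 24*m)
((-137 - 25)*(203 - 33))*(t(-18) + g(16)) = ((-137 - 25)*(203 - 33))*((-216 + 24*(-18)) + 16*(1 + 16)) = (-162*170)*((-216 - 432) + 16*17) = -27540*(-648 + 272) = -27540*(-376) = 10355040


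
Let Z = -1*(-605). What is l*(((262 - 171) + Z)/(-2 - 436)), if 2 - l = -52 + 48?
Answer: -696/73 ≈ -9.5342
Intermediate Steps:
l = 6 (l = 2 - (-52 + 48) = 2 - 1*(-4) = 2 + 4 = 6)
Z = 605
l*(((262 - 171) + Z)/(-2 - 436)) = 6*(((262 - 171) + 605)/(-2 - 436)) = 6*((91 + 605)/(-438)) = 6*(696*(-1/438)) = 6*(-116/73) = -696/73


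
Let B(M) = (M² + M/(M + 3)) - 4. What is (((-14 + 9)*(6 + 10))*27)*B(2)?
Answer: -864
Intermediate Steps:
B(M) = -4 + M² + M/(3 + M) (B(M) = (M² + M/(3 + M)) - 4 = -4 + M² + M/(3 + M))
(((-14 + 9)*(6 + 10))*27)*B(2) = (((-14 + 9)*(6 + 10))*27)*((-12 + 2³ - 3*2 + 3*2²)/(3 + 2)) = (-5*16*27)*((-12 + 8 - 6 + 3*4)/5) = (-80*27)*((-12 + 8 - 6 + 12)/5) = -432*2 = -2160*⅖ = -864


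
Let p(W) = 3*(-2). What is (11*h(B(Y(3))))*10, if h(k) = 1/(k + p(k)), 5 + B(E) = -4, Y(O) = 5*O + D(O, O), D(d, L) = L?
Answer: -22/3 ≈ -7.3333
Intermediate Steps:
p(W) = -6
Y(O) = 6*O (Y(O) = 5*O + O = 6*O)
B(E) = -9 (B(E) = -5 - 4 = -9)
h(k) = 1/(-6 + k) (h(k) = 1/(k - 6) = 1/(-6 + k))
(11*h(B(Y(3))))*10 = (11/(-6 - 9))*10 = (11/(-15))*10 = (11*(-1/15))*10 = -11/15*10 = -22/3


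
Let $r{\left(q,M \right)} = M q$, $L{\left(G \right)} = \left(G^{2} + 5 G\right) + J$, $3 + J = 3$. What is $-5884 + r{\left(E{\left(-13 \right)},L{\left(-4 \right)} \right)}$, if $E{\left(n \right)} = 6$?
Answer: $-5908$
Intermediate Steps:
$J = 0$ ($J = -3 + 3 = 0$)
$L{\left(G \right)} = G^{2} + 5 G$ ($L{\left(G \right)} = \left(G^{2} + 5 G\right) + 0 = G^{2} + 5 G$)
$-5884 + r{\left(E{\left(-13 \right)},L{\left(-4 \right)} \right)} = -5884 + - 4 \left(5 - 4\right) 6 = -5884 + \left(-4\right) 1 \cdot 6 = -5884 - 24 = -5908$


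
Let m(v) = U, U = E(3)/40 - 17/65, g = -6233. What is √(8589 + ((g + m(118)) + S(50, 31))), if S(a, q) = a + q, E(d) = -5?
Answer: √164715070/260 ≈ 49.362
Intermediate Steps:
U = -201/520 (U = -5/40 - 17/65 = -5*1/40 - 17*1/65 = -⅛ - 17/65 = -201/520 ≈ -0.38654)
m(v) = -201/520
√(8589 + ((g + m(118)) + S(50, 31))) = √(8589 + ((-6233 - 201/520) + (50 + 31))) = √(8589 + (-3241361/520 + 81)) = √(8589 - 3199241/520) = √(1267039/520) = √164715070/260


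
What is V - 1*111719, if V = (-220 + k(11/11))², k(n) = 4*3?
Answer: -68455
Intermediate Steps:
k(n) = 12
V = 43264 (V = (-220 + 12)² = (-208)² = 43264)
V - 1*111719 = 43264 - 1*111719 = 43264 - 111719 = -68455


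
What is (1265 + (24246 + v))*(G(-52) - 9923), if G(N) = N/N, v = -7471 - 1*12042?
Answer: -59512156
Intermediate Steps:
v = -19513 (v = -7471 - 12042 = -19513)
G(N) = 1
(1265 + (24246 + v))*(G(-52) - 9923) = (1265 + (24246 - 19513))*(1 - 9923) = (1265 + 4733)*(-9922) = 5998*(-9922) = -59512156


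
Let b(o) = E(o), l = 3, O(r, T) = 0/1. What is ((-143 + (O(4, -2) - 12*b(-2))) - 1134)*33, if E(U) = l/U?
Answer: -41547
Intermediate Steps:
O(r, T) = 0 (O(r, T) = 0*1 = 0)
E(U) = 3/U
b(o) = 3/o
((-143 + (O(4, -2) - 12*b(-2))) - 1134)*33 = ((-143 + (0 - 36/(-2))) - 1134)*33 = ((-143 + (0 - 36*(-1)/2)) - 1134)*33 = ((-143 + (0 - 12*(-3/2))) - 1134)*33 = ((-143 + (0 + 18)) - 1134)*33 = ((-143 + 18) - 1134)*33 = (-125 - 1134)*33 = -1259*33 = -41547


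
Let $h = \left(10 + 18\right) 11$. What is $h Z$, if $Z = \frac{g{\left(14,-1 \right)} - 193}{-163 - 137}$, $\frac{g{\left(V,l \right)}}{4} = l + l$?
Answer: $\frac{5159}{25} \approx 206.36$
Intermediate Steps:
$g{\left(V,l \right)} = 8 l$ ($g{\left(V,l \right)} = 4 \left(l + l\right) = 4 \cdot 2 l = 8 l$)
$Z = \frac{67}{100}$ ($Z = \frac{8 \left(-1\right) - 193}{-163 - 137} = \frac{-8 - 193}{-300} = \left(-201\right) \left(- \frac{1}{300}\right) = \frac{67}{100} \approx 0.67$)
$h = 308$ ($h = 28 \cdot 11 = 308$)
$h Z = 308 \cdot \frac{67}{100} = \frac{5159}{25}$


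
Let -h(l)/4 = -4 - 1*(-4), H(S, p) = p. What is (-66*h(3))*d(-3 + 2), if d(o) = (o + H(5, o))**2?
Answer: 0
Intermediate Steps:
h(l) = 0 (h(l) = -4*(-4 - 1*(-4)) = -4*(-4 + 4) = -4*0 = 0)
d(o) = 4*o**2 (d(o) = (o + o)**2 = (2*o)**2 = 4*o**2)
(-66*h(3))*d(-3 + 2) = (-66*0)*(4*(-3 + 2)**2) = 0*(4*(-1)**2) = 0*(4*1) = 0*4 = 0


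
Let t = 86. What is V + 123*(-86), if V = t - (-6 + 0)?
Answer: -10486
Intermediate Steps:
V = 92 (V = 86 - (-6 + 0) = 86 - (-6) = 86 - 1*(-6) = 86 + 6 = 92)
V + 123*(-86) = 92 + 123*(-86) = 92 - 10578 = -10486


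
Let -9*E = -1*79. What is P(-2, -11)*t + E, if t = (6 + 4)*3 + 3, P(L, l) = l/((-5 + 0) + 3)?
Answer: 3425/18 ≈ 190.28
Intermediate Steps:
E = 79/9 (E = -(-1)*79/9 = -⅑*(-79) = 79/9 ≈ 8.7778)
P(L, l) = -l/2 (P(L, l) = l/(-5 + 3) = l/(-2) = l*(-½) = -l/2)
t = 33 (t = 10*3 + 3 = 30 + 3 = 33)
P(-2, -11)*t + E = -½*(-11)*33 + 79/9 = (11/2)*33 + 79/9 = 363/2 + 79/9 = 3425/18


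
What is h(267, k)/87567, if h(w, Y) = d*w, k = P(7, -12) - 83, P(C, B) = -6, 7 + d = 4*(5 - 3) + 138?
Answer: 12371/29189 ≈ 0.42382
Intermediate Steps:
d = 139 (d = -7 + (4*(5 - 3) + 138) = -7 + (4*2 + 138) = -7 + (8 + 138) = -7 + 146 = 139)
k = -89 (k = -6 - 83 = -89)
h(w, Y) = 139*w
h(267, k)/87567 = (139*267)/87567 = 37113*(1/87567) = 12371/29189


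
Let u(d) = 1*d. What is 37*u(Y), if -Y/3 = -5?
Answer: 555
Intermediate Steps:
Y = 15 (Y = -3*(-5) = 15)
u(d) = d
37*u(Y) = 37*15 = 555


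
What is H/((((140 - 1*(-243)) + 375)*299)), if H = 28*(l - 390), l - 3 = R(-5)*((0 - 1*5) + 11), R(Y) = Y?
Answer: -5838/113321 ≈ -0.051517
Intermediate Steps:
l = -27 (l = 3 - 5*((0 - 1*5) + 11) = 3 - 5*((0 - 5) + 11) = 3 - 5*(-5 + 11) = 3 - 5*6 = 3 - 30 = -27)
H = -11676 (H = 28*(-27 - 390) = 28*(-417) = -11676)
H/((((140 - 1*(-243)) + 375)*299)) = -11676*1/(299*((140 - 1*(-243)) + 375)) = -11676*1/(299*((140 + 243) + 375)) = -11676*1/(299*(383 + 375)) = -11676/(758*299) = -11676/226642 = -11676*1/226642 = -5838/113321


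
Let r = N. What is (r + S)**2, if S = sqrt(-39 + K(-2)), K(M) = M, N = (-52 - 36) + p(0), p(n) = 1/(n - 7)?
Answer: 378680/49 - 1234*I*sqrt(41)/7 ≈ 7728.2 - 1128.8*I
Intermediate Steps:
p(n) = 1/(-7 + n)
N = -617/7 (N = (-52 - 36) + 1/(-7 + 0) = -88 + 1/(-7) = -88 - 1/7 = -617/7 ≈ -88.143)
r = -617/7 ≈ -88.143
S = I*sqrt(41) (S = sqrt(-39 - 2) = sqrt(-41) = I*sqrt(41) ≈ 6.4031*I)
(r + S)**2 = (-617/7 + I*sqrt(41))**2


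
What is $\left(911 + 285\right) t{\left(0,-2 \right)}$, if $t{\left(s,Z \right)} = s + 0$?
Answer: $0$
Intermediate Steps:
$t{\left(s,Z \right)} = s$
$\left(911 + 285\right) t{\left(0,-2 \right)} = \left(911 + 285\right) 0 = 1196 \cdot 0 = 0$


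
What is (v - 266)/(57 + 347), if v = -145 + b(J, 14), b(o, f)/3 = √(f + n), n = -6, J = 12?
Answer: -411/404 + 3*√2/202 ≈ -0.99632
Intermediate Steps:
b(o, f) = 3*√(-6 + f) (b(o, f) = 3*√(f - 6) = 3*√(-6 + f))
v = -145 + 6*√2 (v = -145 + 3*√(-6 + 14) = -145 + 3*√8 = -145 + 3*(2*√2) = -145 + 6*√2 ≈ -136.51)
(v - 266)/(57 + 347) = ((-145 + 6*√2) - 266)/(57 + 347) = (-411 + 6*√2)/404 = (-411 + 6*√2)*(1/404) = -411/404 + 3*√2/202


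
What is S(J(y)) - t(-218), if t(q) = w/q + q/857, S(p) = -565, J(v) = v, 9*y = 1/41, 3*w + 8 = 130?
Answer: -158211472/280239 ≈ -564.56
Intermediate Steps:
w = 122/3 (w = -8/3 + (1/3)*130 = -8/3 + 130/3 = 122/3 ≈ 40.667)
y = 1/369 (y = (1/9)/41 = (1/9)*(1/41) = 1/369 ≈ 0.0027100)
t(q) = q/857 + 122/(3*q) (t(q) = 122/(3*q) + q/857 = q/857 + 122/(3*q))
S(J(y)) - t(-218) = -565 - ((1/857)*(-218) + (122/3)/(-218)) = -565 - (-218/857 + (122/3)*(-1/218)) = -565 - (-218/857 - 61/327) = -565 - 1*(-123563/280239) = -565 + 123563/280239 = -158211472/280239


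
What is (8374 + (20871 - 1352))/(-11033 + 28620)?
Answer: 27893/17587 ≈ 1.5860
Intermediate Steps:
(8374 + (20871 - 1352))/(-11033 + 28620) = (8374 + 19519)/17587 = 27893*(1/17587) = 27893/17587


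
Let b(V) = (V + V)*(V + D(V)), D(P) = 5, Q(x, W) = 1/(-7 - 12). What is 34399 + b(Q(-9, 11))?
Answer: 12417851/361 ≈ 34399.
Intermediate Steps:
Q(x, W) = -1/19 (Q(x, W) = 1/(-19) = -1/19)
b(V) = 2*V*(5 + V) (b(V) = (V + V)*(V + 5) = (2*V)*(5 + V) = 2*V*(5 + V))
34399 + b(Q(-9, 11)) = 34399 + 2*(-1/19)*(5 - 1/19) = 34399 + 2*(-1/19)*(94/19) = 34399 - 188/361 = 12417851/361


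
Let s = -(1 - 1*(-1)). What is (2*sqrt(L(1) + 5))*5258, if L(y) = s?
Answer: 10516*sqrt(3) ≈ 18214.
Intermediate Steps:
s = -2 (s = -(1 + 1) = -1*2 = -2)
L(y) = -2
(2*sqrt(L(1) + 5))*5258 = (2*sqrt(-2 + 5))*5258 = (2*sqrt(3))*5258 = 10516*sqrt(3)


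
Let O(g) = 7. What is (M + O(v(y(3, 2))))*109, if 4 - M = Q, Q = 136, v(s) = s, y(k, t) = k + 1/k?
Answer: -13625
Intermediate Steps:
M = -132 (M = 4 - 1*136 = 4 - 136 = -132)
(M + O(v(y(3, 2))))*109 = (-132 + 7)*109 = -125*109 = -13625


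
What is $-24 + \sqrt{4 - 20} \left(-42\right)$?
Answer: $-24 - 168 i \approx -24.0 - 168.0 i$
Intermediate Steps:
$-24 + \sqrt{4 - 20} \left(-42\right) = -24 + \sqrt{-16} \left(-42\right) = -24 + 4 i \left(-42\right) = -24 - 168 i$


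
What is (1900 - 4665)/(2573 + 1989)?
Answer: -2765/4562 ≈ -0.60609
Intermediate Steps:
(1900 - 4665)/(2573 + 1989) = -2765/4562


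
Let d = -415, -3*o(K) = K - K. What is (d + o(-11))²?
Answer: 172225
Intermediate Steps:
o(K) = 0 (o(K) = -(K - K)/3 = -⅓*0 = 0)
(d + o(-11))² = (-415 + 0)² = (-415)² = 172225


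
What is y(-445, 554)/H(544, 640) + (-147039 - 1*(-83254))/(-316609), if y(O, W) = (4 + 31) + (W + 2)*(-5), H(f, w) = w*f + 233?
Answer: 7117718600/36768119779 ≈ 0.19358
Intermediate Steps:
H(f, w) = 233 + f*w (H(f, w) = f*w + 233 = 233 + f*w)
y(O, W) = 25 - 5*W (y(O, W) = 35 + (2 + W)*(-5) = 35 + (-10 - 5*W) = 25 - 5*W)
y(-445, 554)/H(544, 640) + (-147039 - 1*(-83254))/(-316609) = (25 - 5*554)/(233 + 544*640) + (-147039 - 1*(-83254))/(-316609) = (25 - 2770)/(233 + 348160) + (-147039 + 83254)*(-1/316609) = -2745/348393 - 63785*(-1/316609) = -2745*1/348393 + 63785/316609 = -915/116131 + 63785/316609 = 7117718600/36768119779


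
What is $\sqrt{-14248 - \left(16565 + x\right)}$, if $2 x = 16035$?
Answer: $\frac{3 i \sqrt{17258}}{2} \approx 197.05 i$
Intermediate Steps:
$x = \frac{16035}{2}$ ($x = \frac{1}{2} \cdot 16035 = \frac{16035}{2} \approx 8017.5$)
$\sqrt{-14248 - \left(16565 + x\right)} = \sqrt{-14248 - \frac{49165}{2}} = \sqrt{- \frac{77661}{2}} = \frac{3 i \sqrt{17258}}{2}$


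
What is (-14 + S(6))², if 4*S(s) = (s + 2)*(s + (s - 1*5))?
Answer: 0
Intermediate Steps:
S(s) = (-5 + 2*s)*(2 + s)/4 (S(s) = ((s + 2)*(s + (s - 1*5)))/4 = ((2 + s)*(s + (s - 5)))/4 = ((2 + s)*(s + (-5 + s)))/4 = ((2 + s)*(-5 + 2*s))/4 = ((-5 + 2*s)*(2 + s))/4 = (-5 + 2*s)*(2 + s)/4)
(-14 + S(6))² = (-14 + (-5/2 + (½)*6² - ¼*6))² = (-14 + (-5/2 + (½)*36 - 3/2))² = (-14 + (-5/2 + 18 - 3/2))² = (-14 + 14)² = 0² = 0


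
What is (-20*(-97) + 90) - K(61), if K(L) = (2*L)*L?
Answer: -5412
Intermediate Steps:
K(L) = 2*L**2
(-20*(-97) + 90) - K(61) = (-20*(-97) + 90) - 2*61**2 = (1940 + 90) - 2*3721 = 2030 - 1*7442 = 2030 - 7442 = -5412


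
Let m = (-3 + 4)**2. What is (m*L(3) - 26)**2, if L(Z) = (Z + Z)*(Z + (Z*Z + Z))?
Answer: 4096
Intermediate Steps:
m = 1 (m = 1**2 = 1)
L(Z) = 2*Z*(Z**2 + 2*Z) (L(Z) = (2*Z)*(Z + (Z**2 + Z)) = (2*Z)*(Z + (Z + Z**2)) = (2*Z)*(Z**2 + 2*Z) = 2*Z*(Z**2 + 2*Z))
(m*L(3) - 26)**2 = (1*(2*3**2*(2 + 3)) - 26)**2 = (1*(2*9*5) - 26)**2 = (1*90 - 26)**2 = (90 - 26)**2 = 64**2 = 4096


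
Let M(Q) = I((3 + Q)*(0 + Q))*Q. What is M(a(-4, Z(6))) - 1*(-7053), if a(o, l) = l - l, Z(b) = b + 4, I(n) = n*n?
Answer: 7053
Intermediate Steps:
I(n) = n²
Z(b) = 4 + b
a(o, l) = 0
M(Q) = Q³*(3 + Q)² (M(Q) = ((3 + Q)*(0 + Q))²*Q = ((3 + Q)*Q)²*Q = (Q*(3 + Q))²*Q = (Q²*(3 + Q)²)*Q = Q³*(3 + Q)²)
M(a(-4, Z(6))) - 1*(-7053) = 0³*(3 + 0)² - 1*(-7053) = 0*3² + 7053 = 0*9 + 7053 = 0 + 7053 = 7053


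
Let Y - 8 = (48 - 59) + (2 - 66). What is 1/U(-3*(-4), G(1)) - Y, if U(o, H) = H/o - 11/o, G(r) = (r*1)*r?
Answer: 329/5 ≈ 65.800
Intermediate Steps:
G(r) = r² (G(r) = r*r = r²)
U(o, H) = -11/o + H/o
Y = -67 (Y = 8 + ((48 - 59) + (2 - 66)) = 8 + (-11 - 64) = 8 - 75 = -67)
1/U(-3*(-4), G(1)) - Y = 1/((-11 + 1²)/((-3*(-4)))) - 1*(-67) = 1/((-11 + 1)/12) + 67 = 1/((1/12)*(-10)) + 67 = 1/(-⅚) + 67 = -6/5 + 67 = 329/5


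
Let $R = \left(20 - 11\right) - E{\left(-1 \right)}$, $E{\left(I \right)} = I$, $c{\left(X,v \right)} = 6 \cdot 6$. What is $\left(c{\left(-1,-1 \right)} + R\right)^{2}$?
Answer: $2116$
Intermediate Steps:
$c{\left(X,v \right)} = 36$
$R = 10$ ($R = \left(20 - 11\right) - -1 = 9 + 1 = 10$)
$\left(c{\left(-1,-1 \right)} + R\right)^{2} = \left(36 + 10\right)^{2} = 46^{2} = 2116$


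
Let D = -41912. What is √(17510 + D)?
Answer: 7*I*√498 ≈ 156.21*I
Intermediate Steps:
√(17510 + D) = √(17510 - 41912) = √(-24402) = 7*I*√498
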